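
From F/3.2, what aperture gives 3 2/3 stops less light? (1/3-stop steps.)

f/11

Aperture: f/3.2 → f/3.5 → f/4 → f/4.5 → f/5 → f/5.6 → f/6.3 → f/7.1 → f/8 → f/9 → f/10 → f/11 — 3 2/3 stops smaller aperture (darker).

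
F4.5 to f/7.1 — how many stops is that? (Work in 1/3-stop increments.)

f/4.5 → f/5 → f/5.6 → f/6.3 → f/7.1 — count the steps: 4 third-stops = 1 1/3 stops.

1 1/3 stops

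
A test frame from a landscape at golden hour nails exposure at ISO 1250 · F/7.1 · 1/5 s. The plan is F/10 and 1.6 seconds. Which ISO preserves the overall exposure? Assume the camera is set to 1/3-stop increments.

ISO 320

Aperture: f/7.1 → f/8 → f/9 → f/10 — 1 stop stopped down (darker).
Shutter speed: 1/5 → 1/4 → 0.3 → 0.4 → 0.5 → 0.6 → 0.8 → 1 → 1.3 → 1.6 — 3 stops slower (brighter).
Net change so far: 2 stops brighter. Offset with the ISO: 1250 → 1000 → 800 → 640 → 500 → 400 → 320.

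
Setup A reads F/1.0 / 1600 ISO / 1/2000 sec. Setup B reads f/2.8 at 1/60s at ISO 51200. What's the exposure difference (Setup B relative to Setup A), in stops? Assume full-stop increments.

Aperture: f/1.0 → f/1.4 → f/2 → f/2.8 — 3 stops stopped down (darker).
Shutter speed: 1/2000 → 1/1000 → 1/500 → 1/250 → 1/125 → 1/60 — 5 stops slower (brighter).
ISO: 1600 → 3200 → 6400 → 12800 → 25600 → 51200 — 5 stops higher (brighter).
Net: −3 +5 +5 = +7 stops.

7 stops brighter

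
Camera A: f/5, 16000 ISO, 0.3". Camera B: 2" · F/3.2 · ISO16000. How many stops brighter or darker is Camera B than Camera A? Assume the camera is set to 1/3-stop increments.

4 stops brighter

Aperture: f/5 → f/4.5 → f/4 → f/3.5 → f/3.2 — 1 1/3 stops larger aperture (brighter).
Shutter speed: 0.3 → 0.4 → 0.5 → 0.6 → 0.8 → 1 → 1.3 → 1.6 → 2 — 2 2/3 stops longer (brighter).
ISO: unchanged.
Net: +1 1/3 +2 2/3 = +4 stops.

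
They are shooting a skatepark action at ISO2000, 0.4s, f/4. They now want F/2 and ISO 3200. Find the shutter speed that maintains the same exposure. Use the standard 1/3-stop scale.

Aperture: f/4 → f/3.5 → f/3.2 → f/2.8 → f/2.5 → f/2.2 → f/2 — 2 stops opened up (brighter).
ISO: 2000 → 2500 → 3200 — 2/3 stop higher (brighter).
Net change so far: 2 2/3 stops brighter. Offset with the shutter speed: 0.4 → 0.3 → 1/4 → 1/5 → 1/6 → 1/8 → 1/10 → 1/13 → 1/15.

1/15s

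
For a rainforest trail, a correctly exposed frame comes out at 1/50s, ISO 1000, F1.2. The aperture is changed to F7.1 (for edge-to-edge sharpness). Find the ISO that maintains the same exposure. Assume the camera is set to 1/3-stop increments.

ISO 32000

Aperture: f/1.2 → f/1.4 → f/1.6 → f/1.8 → f/2 → f/2.2 → f/2.5 → f/2.8 → f/3.2 → f/3.5 → f/4 → f/4.5 → f/5 → f/5.6 → f/6.3 → f/7.1 — 5 stops stopped down (darker).
Need 5 stops brighter from the ISO: 1000 → 1250 → 1600 → 2000 → 2500 → 3200 → 4000 → 5000 → 6400 → 8000 → 10000 → 12800 → 16000 → 20000 → 25600 → 32000.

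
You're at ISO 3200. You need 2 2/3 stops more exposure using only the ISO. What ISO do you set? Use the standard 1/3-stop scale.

ISO: 3200 → 4000 → 5000 → 6400 → 8000 → 10000 → 12800 → 16000 → 20000 — 2 2/3 stops higher (brighter).

ISO 20000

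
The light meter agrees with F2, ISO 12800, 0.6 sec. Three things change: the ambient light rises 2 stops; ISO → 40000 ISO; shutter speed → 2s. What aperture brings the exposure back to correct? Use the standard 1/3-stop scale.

f/13

Scene light: 2 stops brighter.
ISO: 12800 → 16000 → 20000 → 25600 → 32000 → 40000 — 1 2/3 stops higher (brighter).
Shutter speed: 0.6 → 0.8 → 1 → 1.3 → 1.6 → 2 — 1 2/3 stops slower (brighter).
Net so far: 5 1/3 stops brighter. Aperture: f/2 → f/2.2 → f/2.5 → f/2.8 → f/3.2 → f/3.5 → f/4 → f/4.5 → f/5 → f/5.6 → f/6.3 → f/7.1 → f/8 → f/9 → f/10 → f/11 → f/13.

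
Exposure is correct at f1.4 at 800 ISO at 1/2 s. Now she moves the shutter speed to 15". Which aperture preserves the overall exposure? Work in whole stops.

Shutter speed: 1/2 → 1 → 2 → 4 → 8 → 15 — 5 stops longer (brighter).
Need 5 stops darker from the aperture: f/1.4 → f/2 → f/2.8 → f/4 → f/5.6 → f/8.

f/8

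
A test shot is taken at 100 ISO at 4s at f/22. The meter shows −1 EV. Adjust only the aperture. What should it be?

f/16

Underexposed by 1 stop → need 1 stop brighter.
Aperture: f/22 → f/16.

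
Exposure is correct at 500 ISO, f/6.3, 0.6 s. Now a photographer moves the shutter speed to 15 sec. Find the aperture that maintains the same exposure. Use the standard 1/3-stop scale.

f/32

Shutter speed: 0.6 → 0.8 → 1 → 1.3 → 1.6 → 2 → 2.5 → 3.2 → 4 → 5 → 6 → 8 → 10 → 13 → 15 — 4 2/3 stops slower (brighter).
Need 4 2/3 stops darker from the aperture: f/6.3 → f/7.1 → f/8 → f/9 → f/10 → f/11 → f/13 → f/14 → f/16 → f/18 → f/20 → f/22 → f/25 → f/29 → f/32.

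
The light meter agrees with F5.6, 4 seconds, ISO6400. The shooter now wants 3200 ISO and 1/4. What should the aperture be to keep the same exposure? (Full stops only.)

ISO: 6400 → 3200 — 1 stop lower (darker).
Shutter speed: 4 → 2 → 1 → 1/2 → 1/4 — 4 stops shorter (darker).
Net change so far: 5 stops darker. Offset with the aperture: f/5.6 → f/4 → f/2.8 → f/2 → f/1.4 → f/1.0.

f/1.0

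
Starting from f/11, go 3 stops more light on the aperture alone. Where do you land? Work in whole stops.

f/4

Aperture: f/11 → f/8 → f/5.6 → f/4 — 3 stops wider (brighter).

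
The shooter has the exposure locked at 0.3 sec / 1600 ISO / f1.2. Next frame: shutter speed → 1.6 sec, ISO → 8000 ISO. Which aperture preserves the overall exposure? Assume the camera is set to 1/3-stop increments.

Shutter speed: 0.3 → 0.4 → 0.5 → 0.6 → 0.8 → 1 → 1.3 → 1.6 — 2 1/3 stops longer (brighter).
ISO: 1600 → 2000 → 2500 → 3200 → 4000 → 5000 → 6400 → 8000 — 2 1/3 stops raised (brighter).
Net change so far: 4 2/3 stops brighter. Offset with the aperture: f/1.2 → f/1.4 → f/1.6 → f/1.8 → f/2 → f/2.2 → f/2.5 → f/2.8 → f/3.2 → f/3.5 → f/4 → f/4.5 → f/5 → f/5.6 → f/6.3.

f/6.3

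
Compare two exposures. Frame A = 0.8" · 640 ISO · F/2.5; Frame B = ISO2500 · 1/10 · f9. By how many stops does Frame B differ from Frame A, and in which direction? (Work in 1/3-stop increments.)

4 2/3 stops darker

Aperture: f/2.5 → f/2.8 → f/3.2 → f/3.5 → f/4 → f/4.5 → f/5 → f/5.6 → f/6.3 → f/7.1 → f/8 → f/9 — 3 2/3 stops smaller aperture (darker).
Shutter speed: 0.8 → 0.6 → 0.5 → 0.4 → 0.3 → 1/4 → 1/5 → 1/6 → 1/8 → 1/10 — 3 stops faster (darker).
ISO: 640 → 800 → 1000 → 1250 → 1600 → 2000 → 2500 — 2 stops higher (brighter).
Net: −3 2/3 −3 +2 = −4 2/3 stops.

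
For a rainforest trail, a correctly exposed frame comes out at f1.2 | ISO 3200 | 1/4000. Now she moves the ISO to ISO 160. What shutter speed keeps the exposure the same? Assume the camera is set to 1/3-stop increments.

1/200s

ISO: 3200 → 2500 → 2000 → 1600 → 1250 → 1000 → 800 → 640 → 500 → 400 → 320 → 250 → 200 → 160 — 4 1/3 stops dropped (darker).
Need 4 1/3 stops brighter from the shutter speed: 1/4000 → 1/3200 → 1/2500 → 1/2000 → 1/1600 → 1/1250 → 1/1000 → 1/800 → 1/640 → 1/500 → 1/400 → 1/320 → 1/250 → 1/200.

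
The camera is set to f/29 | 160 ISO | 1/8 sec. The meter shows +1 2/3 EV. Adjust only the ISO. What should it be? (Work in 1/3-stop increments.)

ISO 50

Overexposed by 1 2/3 stops → need 1 2/3 stops darker.
ISO: 160 → 125 → 100 → 80 → 64 → 50.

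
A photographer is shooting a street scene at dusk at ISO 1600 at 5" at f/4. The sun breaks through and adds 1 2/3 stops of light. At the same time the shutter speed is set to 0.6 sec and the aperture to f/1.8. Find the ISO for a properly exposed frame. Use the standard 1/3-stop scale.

ISO 800

Scene light: 1 2/3 stops brighter.
Shutter speed: 5 → 4 → 3.2 → 2.5 → 2 → 1.6 → 1.3 → 1 → 0.8 → 0.6 — 3 stops shorter (darker).
Aperture: f/4 → f/3.5 → f/3.2 → f/2.8 → f/2.5 → f/2.2 → f/2 → f/1.8 — 2 1/3 stops larger aperture (brighter).
Net so far: 1 stop brighter. ISO: 1600 → 1250 → 1000 → 800.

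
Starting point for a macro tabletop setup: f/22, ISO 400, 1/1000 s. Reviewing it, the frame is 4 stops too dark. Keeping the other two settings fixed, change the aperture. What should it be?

f/5.6

Underexposed by 4 stops → need 4 stops brighter.
Aperture: f/22 → f/16 → f/11 → f/8 → f/5.6.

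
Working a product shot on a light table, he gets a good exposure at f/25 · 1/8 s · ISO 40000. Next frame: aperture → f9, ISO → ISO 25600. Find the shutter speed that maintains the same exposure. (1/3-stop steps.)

Aperture: f/25 → f/22 → f/20 → f/18 → f/16 → f/14 → f/13 → f/11 → f/10 → f/9 — 3 stops wider (brighter).
ISO: 40000 → 32000 → 25600 — 2/3 stop lower (darker).
Net change so far: 2 1/3 stops brighter. Offset with the shutter speed: 1/8 → 1/10 → 1/13 → 1/15 → 1/20 → 1/25 → 1/30 → 1/40.

1/40s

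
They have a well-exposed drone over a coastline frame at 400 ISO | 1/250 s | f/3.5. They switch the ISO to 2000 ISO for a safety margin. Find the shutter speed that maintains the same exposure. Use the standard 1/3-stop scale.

ISO: 400 → 500 → 640 → 800 → 1000 → 1250 → 1600 → 2000 — 2 1/3 stops higher (brighter).
Need 2 1/3 stops darker from the shutter speed: 1/250 → 1/320 → 1/400 → 1/500 → 1/640 → 1/800 → 1/1000 → 1/1250.

1/1250s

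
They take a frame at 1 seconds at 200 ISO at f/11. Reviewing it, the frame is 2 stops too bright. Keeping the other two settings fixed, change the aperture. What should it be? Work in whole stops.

f/22

Overexposed by 2 stops → need 2 stops darker.
Aperture: f/11 → f/16 → f/22.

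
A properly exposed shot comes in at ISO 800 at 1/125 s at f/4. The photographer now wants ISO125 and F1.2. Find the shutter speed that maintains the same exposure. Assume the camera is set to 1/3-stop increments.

ISO: 800 → 640 → 500 → 400 → 320 → 250 → 200 → 160 → 125 — 2 2/3 stops lower (darker).
Aperture: f/4 → f/3.5 → f/3.2 → f/2.8 → f/2.5 → f/2.2 → f/2 → f/1.8 → f/1.6 → f/1.4 → f/1.2 — 3 1/3 stops wider (brighter).
Net change so far: 2/3 stop brighter. Offset with the shutter speed: 1/125 → 1/160 → 1/200.

1/200s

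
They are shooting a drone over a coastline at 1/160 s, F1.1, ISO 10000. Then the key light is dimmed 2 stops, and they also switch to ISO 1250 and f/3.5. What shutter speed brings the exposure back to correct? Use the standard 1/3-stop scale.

Scene light: 2 stops darker.
ISO: 10000 → 8000 → 6400 → 5000 → 4000 → 3200 → 2500 → 2000 → 1600 → 1250 — 3 stops dropped (darker).
Aperture: f/1.1 → f/1.2 → f/1.4 → f/1.6 → f/1.8 → f/2 → f/2.2 → f/2.5 → f/2.8 → f/3.2 → f/3.5 — 3 1/3 stops stopped down (darker).
Net so far: 8 1/3 stops darker. Shutter speed: 1/160 → 1/125 → 1/100 → 1/80 → 1/60 → 1/50 → 1/40 → 1/30 → 1/25 → 1/20 → 1/15 → 1/13 → 1/10 → 1/8 → 1/6 → 1/5 → 1/4 → 0.3 → 0.4 → 0.5 → 0.6 → 0.8 → 1 → 1.3 → 1.6 → 2.

2 s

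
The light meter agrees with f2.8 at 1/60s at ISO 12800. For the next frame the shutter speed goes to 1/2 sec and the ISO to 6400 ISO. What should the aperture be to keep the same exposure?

Shutter speed: 1/60 → 1/30 → 1/15 → 1/8 → 1/4 → 1/2 — 5 stops slower (brighter).
ISO: 12800 → 6400 — 1 stop dropped (darker).
Net change so far: 4 stops brighter. Offset with the aperture: f/2.8 → f/4 → f/5.6 → f/8 → f/11.

f/11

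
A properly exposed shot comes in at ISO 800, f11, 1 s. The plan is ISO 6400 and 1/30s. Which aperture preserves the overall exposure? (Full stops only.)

ISO: 800 → 1600 → 3200 → 6400 — 3 stops higher (brighter).
Shutter speed: 1 → 1/2 → 1/4 → 1/8 → 1/15 → 1/30 — 5 stops shorter (darker).
Net change so far: 2 stops darker. Offset with the aperture: f/11 → f/8 → f/5.6.

f/5.6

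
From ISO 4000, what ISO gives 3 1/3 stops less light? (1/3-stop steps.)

ISO 400

ISO: 4000 → 3200 → 2500 → 2000 → 1600 → 1250 → 1000 → 800 → 640 → 500 → 400 — 3 1/3 stops lower (darker).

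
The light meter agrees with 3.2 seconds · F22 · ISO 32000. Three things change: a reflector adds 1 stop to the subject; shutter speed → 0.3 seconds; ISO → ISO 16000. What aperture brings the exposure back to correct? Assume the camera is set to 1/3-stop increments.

f/7.1

Scene light: 1 stop brighter.
Shutter speed: 3.2 → 2.5 → 2 → 1.6 → 1.3 → 1 → 0.8 → 0.6 → 0.5 → 0.4 → 0.3 — 3 1/3 stops faster (darker).
ISO: 32000 → 25600 → 20000 → 16000 — 1 stop lower (darker).
Net so far: 3 1/3 stops darker. Aperture: f/22 → f/20 → f/18 → f/16 → f/14 → f/13 → f/11 → f/10 → f/9 → f/8 → f/7.1.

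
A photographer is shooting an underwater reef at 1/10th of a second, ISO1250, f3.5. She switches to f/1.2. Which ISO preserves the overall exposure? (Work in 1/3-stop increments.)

Aperture: f/3.5 → f/3.2 → f/2.8 → f/2.5 → f/2.2 → f/2 → f/1.8 → f/1.6 → f/1.4 → f/1.2 — 3 stops wider (brighter).
Need 3 stops darker from the ISO: 1250 → 1000 → 800 → 640 → 500 → 400 → 320 → 250 → 200 → 160.

ISO 160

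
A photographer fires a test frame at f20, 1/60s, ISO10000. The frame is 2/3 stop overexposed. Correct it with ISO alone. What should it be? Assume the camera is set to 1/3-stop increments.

ISO 6400

Overexposed by 2/3 stop → need 2/3 stop darker.
ISO: 10000 → 8000 → 6400.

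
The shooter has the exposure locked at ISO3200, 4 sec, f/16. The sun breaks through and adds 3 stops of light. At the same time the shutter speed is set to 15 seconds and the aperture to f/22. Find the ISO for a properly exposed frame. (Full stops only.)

ISO 200

Scene light: 3 stops brighter.
Shutter speed: 4 → 8 → 15 — 2 stops longer (brighter).
Aperture: f/16 → f/22 — 1 stop narrower (darker).
Net so far: 4 stops brighter. ISO: 3200 → 1600 → 800 → 400 → 200.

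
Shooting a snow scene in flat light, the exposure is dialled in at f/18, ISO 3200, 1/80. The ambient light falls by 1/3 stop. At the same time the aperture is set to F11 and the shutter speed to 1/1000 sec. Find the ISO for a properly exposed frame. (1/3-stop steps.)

Scene light: 1/3 stop darker.
Aperture: f/18 → f/16 → f/14 → f/13 → f/11 — 1 1/3 stops wider (brighter).
Shutter speed: 1/80 → 1/100 → 1/125 → 1/160 → 1/200 → 1/250 → 1/320 → 1/400 → 1/500 → 1/640 → 1/800 → 1/1000 — 3 2/3 stops faster (darker).
Net so far: 2 2/3 stops darker. ISO: 3200 → 4000 → 5000 → 6400 → 8000 → 10000 → 12800 → 16000 → 20000.

ISO 20000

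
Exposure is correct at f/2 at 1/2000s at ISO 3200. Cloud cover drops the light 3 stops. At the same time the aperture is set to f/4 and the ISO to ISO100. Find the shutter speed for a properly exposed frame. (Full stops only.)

1/2s

Scene light: 3 stops darker.
Aperture: f/2 → f/2.8 → f/4 — 2 stops narrower (darker).
ISO: 3200 → 1600 → 800 → 400 → 200 → 100 — 5 stops dropped (darker).
Net so far: 10 stops darker. Shutter speed: 1/2000 → 1/1000 → 1/500 → 1/250 → 1/125 → 1/60 → 1/30 → 1/15 → 1/8 → 1/4 → 1/2.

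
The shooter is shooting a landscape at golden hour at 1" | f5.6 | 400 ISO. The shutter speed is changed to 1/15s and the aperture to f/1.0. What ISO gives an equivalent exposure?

Shutter speed: 1 → 1/2 → 1/4 → 1/8 → 1/15 — 4 stops shorter (darker).
Aperture: f/5.6 → f/4 → f/2.8 → f/2 → f/1.4 → f/1.0 — 5 stops larger aperture (brighter).
Net change so far: 1 stop brighter. Offset with the ISO: 400 → 200.

ISO 200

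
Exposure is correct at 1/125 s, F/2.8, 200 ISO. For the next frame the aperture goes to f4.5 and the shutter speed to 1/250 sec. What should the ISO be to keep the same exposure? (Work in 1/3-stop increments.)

Aperture: f/2.8 → f/3.2 → f/3.5 → f/4 → f/4.5 — 1 1/3 stops narrower (darker).
Shutter speed: 1/125 → 1/160 → 1/200 → 1/250 — 1 stop shorter (darker).
Net change so far: 2 1/3 stops darker. Offset with the ISO: 200 → 250 → 320 → 400 → 500 → 640 → 800 → 1000.

ISO 1000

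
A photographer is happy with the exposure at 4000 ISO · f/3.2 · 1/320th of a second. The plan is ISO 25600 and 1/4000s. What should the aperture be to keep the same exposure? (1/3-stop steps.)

f/2.2

ISO: 4000 → 5000 → 6400 → 8000 → 10000 → 12800 → 16000 → 20000 → 25600 — 2 2/3 stops raised (brighter).
Shutter speed: 1/320 → 1/400 → 1/500 → 1/640 → 1/800 → 1/1000 → 1/1250 → 1/1600 → 1/2000 → 1/2500 → 1/3200 → 1/4000 — 3 2/3 stops faster (darker).
Net change so far: 1 stop darker. Offset with the aperture: f/3.2 → f/2.8 → f/2.5 → f/2.2.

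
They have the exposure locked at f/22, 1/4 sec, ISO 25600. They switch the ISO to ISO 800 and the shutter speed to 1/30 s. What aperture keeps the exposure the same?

ISO: 25600 → 12800 → 6400 → 3200 → 1600 → 800 — 5 stops dropped (darker).
Shutter speed: 1/4 → 1/8 → 1/15 → 1/30 — 3 stops shorter (darker).
Net change so far: 8 stops darker. Offset with the aperture: f/22 → f/16 → f/11 → f/8 → f/5.6 → f/4 → f/2.8 → f/2 → f/1.4.

f/1.4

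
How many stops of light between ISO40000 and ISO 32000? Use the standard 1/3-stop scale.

40000 → 32000 — count the steps: 1 third-stops = 1/3 stop.

1/3 stop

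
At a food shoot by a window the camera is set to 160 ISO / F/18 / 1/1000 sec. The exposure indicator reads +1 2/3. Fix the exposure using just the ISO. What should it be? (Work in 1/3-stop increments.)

Overexposed by 1 2/3 stops → need 1 2/3 stops darker.
ISO: 160 → 125 → 100 → 80 → 64 → 50.

ISO 50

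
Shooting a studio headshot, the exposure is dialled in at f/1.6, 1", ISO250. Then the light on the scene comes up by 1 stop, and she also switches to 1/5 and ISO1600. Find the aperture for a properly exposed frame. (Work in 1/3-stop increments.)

Scene light: 1 stop brighter.
Shutter speed: 1 → 0.8 → 0.6 → 0.5 → 0.4 → 0.3 → 1/4 → 1/5 — 2 1/3 stops shorter (darker).
ISO: 250 → 320 → 400 → 500 → 640 → 800 → 1000 → 1250 → 1600 — 2 2/3 stops higher (brighter).
Net so far: 1 1/3 stops brighter. Aperture: f/1.6 → f/1.8 → f/2 → f/2.2 → f/2.5.

f/2.5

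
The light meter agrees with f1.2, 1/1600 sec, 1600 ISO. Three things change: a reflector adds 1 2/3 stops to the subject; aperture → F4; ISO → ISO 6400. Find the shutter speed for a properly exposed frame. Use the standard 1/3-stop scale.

1/2000s

Scene light: 1 2/3 stops brighter.
Aperture: f/1.2 → f/1.4 → f/1.6 → f/1.8 → f/2 → f/2.2 → f/2.5 → f/2.8 → f/3.2 → f/3.5 → f/4 — 3 1/3 stops stopped down (darker).
ISO: 1600 → 2000 → 2500 → 3200 → 4000 → 5000 → 6400 — 2 stops higher (brighter).
Net so far: 1/3 stop brighter. Shutter speed: 1/1600 → 1/2000.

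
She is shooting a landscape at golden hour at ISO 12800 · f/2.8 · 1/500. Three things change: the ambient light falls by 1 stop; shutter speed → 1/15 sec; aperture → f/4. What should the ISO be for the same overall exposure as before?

ISO 1600

Scene light: 1 stop darker.
Shutter speed: 1/500 → 1/250 → 1/125 → 1/60 → 1/30 → 1/15 — 5 stops slower (brighter).
Aperture: f/2.8 → f/4 — 1 stop narrower (darker).
Net so far: 3 stops brighter. ISO: 12800 → 6400 → 3200 → 1600.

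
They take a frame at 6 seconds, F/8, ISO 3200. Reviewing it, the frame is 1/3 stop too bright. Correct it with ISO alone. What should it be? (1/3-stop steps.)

Overexposed by 1/3 stop → need 1/3 stop darker.
ISO: 3200 → 2500.

ISO 2500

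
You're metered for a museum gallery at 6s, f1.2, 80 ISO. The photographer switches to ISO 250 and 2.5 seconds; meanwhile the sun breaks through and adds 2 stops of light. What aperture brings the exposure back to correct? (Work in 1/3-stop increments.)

Scene light: 2 stops brighter.
ISO: 80 → 100 → 125 → 160 → 200 → 250 — 1 2/3 stops higher (brighter).
Shutter speed: 6 → 5 → 4 → 3.2 → 2.5 — 1 1/3 stops shorter (darker).
Net so far: 2 1/3 stops brighter. Aperture: f/1.2 → f/1.4 → f/1.6 → f/1.8 → f/2 → f/2.2 → f/2.5 → f/2.8.

f/2.8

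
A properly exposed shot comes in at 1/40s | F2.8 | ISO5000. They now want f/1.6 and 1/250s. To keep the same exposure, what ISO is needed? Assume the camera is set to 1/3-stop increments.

ISO 10000

Aperture: f/2.8 → f/2.5 → f/2.2 → f/2 → f/1.8 → f/1.6 — 1 2/3 stops opened up (brighter).
Shutter speed: 1/40 → 1/50 → 1/60 → 1/80 → 1/100 → 1/125 → 1/160 → 1/200 → 1/250 — 2 2/3 stops faster (darker).
Net change so far: 1 stop darker. Offset with the ISO: 5000 → 6400 → 8000 → 10000.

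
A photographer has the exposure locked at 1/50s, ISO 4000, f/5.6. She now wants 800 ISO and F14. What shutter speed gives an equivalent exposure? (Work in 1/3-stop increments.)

0.6 s

ISO: 4000 → 3200 → 2500 → 2000 → 1600 → 1250 → 1000 → 800 — 2 1/3 stops lower (darker).
Aperture: f/5.6 → f/6.3 → f/7.1 → f/8 → f/9 → f/10 → f/11 → f/13 → f/14 — 2 2/3 stops smaller aperture (darker).
Net change so far: 5 stops darker. Offset with the shutter speed: 1/50 → 1/40 → 1/30 → 1/25 → 1/20 → 1/15 → 1/13 → 1/10 → 1/8 → 1/6 → 1/5 → 1/4 → 0.3 → 0.4 → 0.5 → 0.6.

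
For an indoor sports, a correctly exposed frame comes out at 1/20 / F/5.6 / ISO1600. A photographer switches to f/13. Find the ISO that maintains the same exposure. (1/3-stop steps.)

Aperture: f/5.6 → f/6.3 → f/7.1 → f/8 → f/9 → f/10 → f/11 → f/13 — 2 1/3 stops stopped down (darker).
Need 2 1/3 stops brighter from the ISO: 1600 → 2000 → 2500 → 3200 → 4000 → 5000 → 6400 → 8000.

ISO 8000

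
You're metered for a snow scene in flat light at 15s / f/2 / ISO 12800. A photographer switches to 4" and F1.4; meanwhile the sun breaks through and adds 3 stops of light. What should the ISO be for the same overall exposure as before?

ISO 3200

Scene light: 3 stops brighter.
Shutter speed: 15 → 8 → 4 — 2 stops shorter (darker).
Aperture: f/2 → f/1.4 — 1 stop larger aperture (brighter).
Net so far: 2 stops brighter. ISO: 12800 → 6400 → 3200.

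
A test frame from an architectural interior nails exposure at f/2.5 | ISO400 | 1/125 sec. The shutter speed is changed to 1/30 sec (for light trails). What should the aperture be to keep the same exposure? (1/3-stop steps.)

Shutter speed: 1/125 → 1/100 → 1/80 → 1/60 → 1/50 → 1/40 → 1/30 — 2 stops slower (brighter).
Need 2 stops darker from the aperture: f/2.5 → f/2.8 → f/3.2 → f/3.5 → f/4 → f/4.5 → f/5.

f/5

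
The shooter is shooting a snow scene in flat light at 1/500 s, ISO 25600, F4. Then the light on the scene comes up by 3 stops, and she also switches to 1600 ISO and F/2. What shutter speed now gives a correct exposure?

1/1000s

Scene light: 3 stops brighter.
ISO: 25600 → 12800 → 6400 → 3200 → 1600 — 4 stops lower (darker).
Aperture: f/4 → f/2.8 → f/2 — 2 stops wider (brighter).
Net so far: 1 stop brighter. Shutter speed: 1/500 → 1/1000.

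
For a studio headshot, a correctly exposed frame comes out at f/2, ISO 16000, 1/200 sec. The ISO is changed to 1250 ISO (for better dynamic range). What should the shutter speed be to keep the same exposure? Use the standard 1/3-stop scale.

ISO: 16000 → 12800 → 10000 → 8000 → 6400 → 5000 → 4000 → 3200 → 2500 → 2000 → 1600 → 1250 — 3 2/3 stops lower (darker).
Need 3 2/3 stops brighter from the shutter speed: 1/200 → 1/160 → 1/125 → 1/100 → 1/80 → 1/60 → 1/50 → 1/40 → 1/30 → 1/25 → 1/20 → 1/15.

1/15s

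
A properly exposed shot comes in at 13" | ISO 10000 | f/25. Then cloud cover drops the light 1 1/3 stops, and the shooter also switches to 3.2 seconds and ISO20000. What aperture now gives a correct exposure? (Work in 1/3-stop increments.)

f/11

Scene light: 1 1/3 stops darker.
Shutter speed: 13 → 10 → 8 → 6 → 5 → 4 → 3.2 — 2 stops shorter (darker).
ISO: 10000 → 12800 → 16000 → 20000 — 1 stop raised (brighter).
Net so far: 2 1/3 stops darker. Aperture: f/25 → f/22 → f/20 → f/18 → f/16 → f/14 → f/13 → f/11.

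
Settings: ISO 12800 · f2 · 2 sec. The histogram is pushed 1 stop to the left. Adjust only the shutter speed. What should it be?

Underexposed by 1 stop → need 1 stop brighter.
Shutter speed: 2 → 4.

4 s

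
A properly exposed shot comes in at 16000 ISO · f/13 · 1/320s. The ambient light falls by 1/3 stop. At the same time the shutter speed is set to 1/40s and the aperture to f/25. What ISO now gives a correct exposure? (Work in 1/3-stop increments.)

Scene light: 1/3 stop darker.
Shutter speed: 1/320 → 1/250 → 1/200 → 1/160 → 1/125 → 1/100 → 1/80 → 1/60 → 1/50 → 1/40 — 3 stops longer (brighter).
Aperture: f/13 → f/14 → f/16 → f/18 → f/20 → f/22 → f/25 — 2 stops narrower (darker).
Net so far: 2/3 stop brighter. ISO: 16000 → 12800 → 10000.

ISO 10000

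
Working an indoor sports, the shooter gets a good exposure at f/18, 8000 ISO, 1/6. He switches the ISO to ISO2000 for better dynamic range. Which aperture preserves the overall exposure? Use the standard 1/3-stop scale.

ISO: 8000 → 6400 → 5000 → 4000 → 3200 → 2500 → 2000 — 2 stops dropped (darker).
Need 2 stops brighter from the aperture: f/18 → f/16 → f/14 → f/13 → f/11 → f/10 → f/9.

f/9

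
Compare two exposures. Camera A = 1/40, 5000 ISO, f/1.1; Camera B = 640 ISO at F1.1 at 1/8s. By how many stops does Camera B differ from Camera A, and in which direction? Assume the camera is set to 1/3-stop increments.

2/3 stop darker

Aperture: unchanged.
Shutter speed: 1/40 → 1/30 → 1/25 → 1/20 → 1/15 → 1/13 → 1/10 → 1/8 — 2 1/3 stops slower (brighter).
ISO: 5000 → 4000 → 3200 → 2500 → 2000 → 1600 → 1250 → 1000 → 800 → 640 — 3 stops lower (darker).
Net: +2 1/3 −3 = −2/3 stops.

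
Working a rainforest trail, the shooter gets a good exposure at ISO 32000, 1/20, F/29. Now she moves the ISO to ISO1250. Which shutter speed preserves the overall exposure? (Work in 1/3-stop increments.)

1.3 s

ISO: 32000 → 25600 → 20000 → 16000 → 12800 → 10000 → 8000 → 6400 → 5000 → 4000 → 3200 → 2500 → 2000 → 1600 → 1250 — 4 2/3 stops lower (darker).
Need 4 2/3 stops brighter from the shutter speed: 1/20 → 1/15 → 1/13 → 1/10 → 1/8 → 1/6 → 1/5 → 1/4 → 0.3 → 0.4 → 0.5 → 0.6 → 0.8 → 1 → 1.3.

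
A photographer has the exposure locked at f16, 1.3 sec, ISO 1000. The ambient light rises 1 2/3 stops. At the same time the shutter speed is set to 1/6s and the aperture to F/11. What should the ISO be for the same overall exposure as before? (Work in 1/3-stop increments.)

ISO 1250

Scene light: 1 2/3 stops brighter.
Shutter speed: 1.3 → 1 → 0.8 → 0.6 → 0.5 → 0.4 → 0.3 → 1/4 → 1/5 → 1/6 — 3 stops faster (darker).
Aperture: f/16 → f/14 → f/13 → f/11 — 1 stop larger aperture (brighter).
Net so far: 1/3 stop darker. ISO: 1000 → 1250.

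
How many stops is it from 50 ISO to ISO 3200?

6 stops

50 → 100 → 200 → 400 → 800 → 1600 → 3200 — count the steps: 6 stops.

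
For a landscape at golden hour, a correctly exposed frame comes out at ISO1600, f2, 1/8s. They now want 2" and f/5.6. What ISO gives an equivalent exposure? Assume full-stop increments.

ISO 800

Shutter speed: 1/8 → 1/4 → 1/2 → 1 → 2 — 4 stops longer (brighter).
Aperture: f/2 → f/2.8 → f/4 → f/5.6 — 3 stops narrower (darker).
Net change so far: 1 stop brighter. Offset with the ISO: 1600 → 800.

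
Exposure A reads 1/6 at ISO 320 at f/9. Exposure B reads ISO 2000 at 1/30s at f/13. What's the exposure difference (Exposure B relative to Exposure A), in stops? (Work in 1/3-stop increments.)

Aperture: f/9 → f/10 → f/11 → f/13 — 1 stop stopped down (darker).
Shutter speed: 1/6 → 1/8 → 1/10 → 1/13 → 1/15 → 1/20 → 1/25 → 1/30 — 2 1/3 stops faster (darker).
ISO: 320 → 400 → 500 → 640 → 800 → 1000 → 1250 → 1600 → 2000 — 2 2/3 stops higher (brighter).
Net: −1 −2 1/3 +2 2/3 = −2/3 stops.

2/3 stop darker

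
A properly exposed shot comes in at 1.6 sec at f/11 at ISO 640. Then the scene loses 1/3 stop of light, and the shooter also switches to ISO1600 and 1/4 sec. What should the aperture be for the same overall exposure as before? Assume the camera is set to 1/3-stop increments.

f/6.3

Scene light: 1/3 stop darker.
ISO: 640 → 800 → 1000 → 1250 → 1600 — 1 1/3 stops higher (brighter).
Shutter speed: 1.6 → 1.3 → 1 → 0.8 → 0.6 → 0.5 → 0.4 → 0.3 → 1/4 — 2 2/3 stops shorter (darker).
Net so far: 1 2/3 stops darker. Aperture: f/11 → f/10 → f/9 → f/8 → f/7.1 → f/6.3.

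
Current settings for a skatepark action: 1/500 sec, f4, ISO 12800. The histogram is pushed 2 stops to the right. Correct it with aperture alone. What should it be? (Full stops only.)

f/8

Overexposed by 2 stops → need 2 stops darker.
Aperture: f/4 → f/5.6 → f/8.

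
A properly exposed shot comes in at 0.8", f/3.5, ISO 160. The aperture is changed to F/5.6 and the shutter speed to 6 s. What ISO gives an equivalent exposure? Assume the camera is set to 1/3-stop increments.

Aperture: f/3.5 → f/4 → f/4.5 → f/5 → f/5.6 — 1 1/3 stops stopped down (darker).
Shutter speed: 0.8 → 1 → 1.3 → 1.6 → 2 → 2.5 → 3.2 → 4 → 5 → 6 — 3 stops longer (brighter).
Net change so far: 1 2/3 stops brighter. Offset with the ISO: 160 → 125 → 100 → 80 → 64 → 50.

ISO 50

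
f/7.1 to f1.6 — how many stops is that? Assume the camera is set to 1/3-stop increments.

f/7.1 → f/6.3 → f/5.6 → f/5 → f/4.5 → f/4 → f/3.5 → f/3.2 → f/2.8 → f/2.5 → f/2.2 → f/2 → f/1.8 → f/1.6 — count the steps: 13 third-stops = 4 1/3 stops.

4 1/3 stops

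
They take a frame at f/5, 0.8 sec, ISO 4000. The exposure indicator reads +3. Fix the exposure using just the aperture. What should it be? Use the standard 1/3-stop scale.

Overexposed by 3 stops → need 3 stops darker.
Aperture: f/5 → f/5.6 → f/6.3 → f/7.1 → f/8 → f/9 → f/10 → f/11 → f/13 → f/14.

f/14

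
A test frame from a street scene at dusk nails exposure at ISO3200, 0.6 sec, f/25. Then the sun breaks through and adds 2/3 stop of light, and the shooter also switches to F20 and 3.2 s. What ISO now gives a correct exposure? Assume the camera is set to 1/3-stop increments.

ISO 250

Scene light: 2/3 stop brighter.
Aperture: f/25 → f/22 → f/20 — 2/3 stop larger aperture (brighter).
Shutter speed: 0.6 → 0.8 → 1 → 1.3 → 1.6 → 2 → 2.5 → 3.2 — 2 1/3 stops longer (brighter).
Net so far: 3 2/3 stops brighter. ISO: 3200 → 2500 → 2000 → 1600 → 1250 → 1000 → 800 → 640 → 500 → 400 → 320 → 250.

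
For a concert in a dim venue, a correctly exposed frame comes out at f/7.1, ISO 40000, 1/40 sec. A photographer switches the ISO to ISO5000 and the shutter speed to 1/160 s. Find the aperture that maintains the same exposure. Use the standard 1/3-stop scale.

f/1.2

ISO: 40000 → 32000 → 25600 → 20000 → 16000 → 12800 → 10000 → 8000 → 6400 → 5000 — 3 stops lower (darker).
Shutter speed: 1/40 → 1/50 → 1/60 → 1/80 → 1/100 → 1/125 → 1/160 — 2 stops shorter (darker).
Net change so far: 5 stops darker. Offset with the aperture: f/7.1 → f/6.3 → f/5.6 → f/5 → f/4.5 → f/4 → f/3.5 → f/3.2 → f/2.8 → f/2.5 → f/2.2 → f/2 → f/1.8 → f/1.6 → f/1.4 → f/1.2.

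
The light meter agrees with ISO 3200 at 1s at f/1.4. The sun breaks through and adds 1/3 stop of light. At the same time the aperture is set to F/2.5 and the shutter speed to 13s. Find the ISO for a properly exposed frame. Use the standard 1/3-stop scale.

Scene light: 1/3 stop brighter.
Aperture: f/1.4 → f/1.6 → f/1.8 → f/2 → f/2.2 → f/2.5 — 1 2/3 stops stopped down (darker).
Shutter speed: 1 → 1.3 → 1.6 → 2 → 2.5 → 3.2 → 4 → 5 → 6 → 8 → 10 → 13 — 3 2/3 stops slower (brighter).
Net so far: 2 1/3 stops brighter. ISO: 3200 → 2500 → 2000 → 1600 → 1250 → 1000 → 800 → 640.

ISO 640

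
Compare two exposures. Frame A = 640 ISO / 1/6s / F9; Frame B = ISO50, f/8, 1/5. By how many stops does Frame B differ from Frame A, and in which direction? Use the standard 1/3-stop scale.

Aperture: f/9 → f/8 — 1/3 stop opened up (brighter).
Shutter speed: 1/6 → 1/5 — 1/3 stop slower (brighter).
ISO: 640 → 500 → 400 → 320 → 250 → 200 → 160 → 125 → 100 → 80 → 64 → 50 — 3 2/3 stops lower (darker).
Net: +1/3 +1/3 −3 2/3 = −3 stops.

3 stops darker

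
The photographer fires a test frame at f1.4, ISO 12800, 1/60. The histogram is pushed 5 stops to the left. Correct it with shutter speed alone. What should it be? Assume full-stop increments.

1/2s

Underexposed by 5 stops → need 5 stops brighter.
Shutter speed: 1/60 → 1/30 → 1/15 → 1/8 → 1/4 → 1/2.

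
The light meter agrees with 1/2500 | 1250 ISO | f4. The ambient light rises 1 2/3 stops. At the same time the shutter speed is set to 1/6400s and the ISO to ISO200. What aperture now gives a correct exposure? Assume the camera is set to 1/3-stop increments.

Scene light: 1 2/3 stops brighter.
Shutter speed: 1/2500 → 1/3200 → 1/4000 → 1/5000 → 1/6400 — 1 1/3 stops shorter (darker).
ISO: 1250 → 1000 → 800 → 640 → 500 → 400 → 320 → 250 → 200 — 2 2/3 stops dropped (darker).
Net so far: 2 1/3 stops darker. Aperture: f/4 → f/3.5 → f/3.2 → f/2.8 → f/2.5 → f/2.2 → f/2 → f/1.8.

f/1.8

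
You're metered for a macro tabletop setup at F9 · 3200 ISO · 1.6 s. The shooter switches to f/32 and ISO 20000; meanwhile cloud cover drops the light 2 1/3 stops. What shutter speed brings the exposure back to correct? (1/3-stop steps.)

Scene light: 2 1/3 stops darker.
Aperture: f/9 → f/10 → f/11 → f/13 → f/14 → f/16 → f/18 → f/20 → f/22 → f/25 → f/29 → f/32 — 3 2/3 stops smaller aperture (darker).
ISO: 3200 → 4000 → 5000 → 6400 → 8000 → 10000 → 12800 → 16000 → 20000 — 2 2/3 stops raised (brighter).
Net so far: 3 1/3 stops darker. Shutter speed: 1.6 → 2 → 2.5 → 3.2 → 4 → 5 → 6 → 8 → 10 → 13 → 15.

15 s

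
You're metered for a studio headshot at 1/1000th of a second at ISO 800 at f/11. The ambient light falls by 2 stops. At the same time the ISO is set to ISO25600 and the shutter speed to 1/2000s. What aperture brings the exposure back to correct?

f/22

Scene light: 2 stops darker.
ISO: 800 → 1600 → 3200 → 6400 → 12800 → 25600 — 5 stops raised (brighter).
Shutter speed: 1/1000 → 1/2000 — 1 stop shorter (darker).
Net so far: 2 stops brighter. Aperture: f/11 → f/16 → f/22.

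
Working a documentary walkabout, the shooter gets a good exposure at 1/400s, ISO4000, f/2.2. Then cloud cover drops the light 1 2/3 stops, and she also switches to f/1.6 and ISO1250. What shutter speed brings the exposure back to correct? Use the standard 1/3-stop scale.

1/80s

Scene light: 1 2/3 stops darker.
Aperture: f/2.2 → f/2 → f/1.8 → f/1.6 — 1 stop wider (brighter).
ISO: 4000 → 3200 → 2500 → 2000 → 1600 → 1250 — 1 2/3 stops lower (darker).
Net so far: 2 1/3 stops darker. Shutter speed: 1/400 → 1/320 → 1/250 → 1/200 → 1/160 → 1/125 → 1/100 → 1/80.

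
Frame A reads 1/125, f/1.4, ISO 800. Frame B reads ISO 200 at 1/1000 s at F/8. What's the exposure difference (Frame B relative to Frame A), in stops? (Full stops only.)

10 stops darker

Aperture: f/1.4 → f/2 → f/2.8 → f/4 → f/5.6 → f/8 — 5 stops smaller aperture (darker).
Shutter speed: 1/125 → 1/250 → 1/500 → 1/1000 — 3 stops faster (darker).
ISO: 800 → 400 → 200 — 2 stops lower (darker).
Net: −5 −3 −2 = −10 stops.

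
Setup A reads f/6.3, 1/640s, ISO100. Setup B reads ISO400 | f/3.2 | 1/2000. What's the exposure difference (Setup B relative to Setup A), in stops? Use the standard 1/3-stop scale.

Aperture: f/6.3 → f/5.6 → f/5 → f/4.5 → f/4 → f/3.5 → f/3.2 — 2 stops wider (brighter).
Shutter speed: 1/640 → 1/800 → 1/1000 → 1/1250 → 1/1600 → 1/2000 — 1 2/3 stops shorter (darker).
ISO: 100 → 125 → 160 → 200 → 250 → 320 → 400 — 2 stops raised (brighter).
Net: +2 −1 2/3 +2 = +2 1/3 stops.

2 1/3 stops brighter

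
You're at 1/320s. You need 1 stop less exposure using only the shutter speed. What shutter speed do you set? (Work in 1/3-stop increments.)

1/640s

Shutter speed: 1/320 → 1/400 → 1/500 → 1/640 — 1 stop faster (darker).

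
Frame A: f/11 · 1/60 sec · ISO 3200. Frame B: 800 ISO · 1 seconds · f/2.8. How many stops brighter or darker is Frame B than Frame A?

Aperture: f/11 → f/8 → f/5.6 → f/4 → f/2.8 — 4 stops opened up (brighter).
Shutter speed: 1/60 → 1/30 → 1/15 → 1/8 → 1/4 → 1/2 → 1 — 6 stops longer (brighter).
ISO: 3200 → 1600 → 800 — 2 stops lower (darker).
Net: +4 +6 −2 = +8 stops.

8 stops brighter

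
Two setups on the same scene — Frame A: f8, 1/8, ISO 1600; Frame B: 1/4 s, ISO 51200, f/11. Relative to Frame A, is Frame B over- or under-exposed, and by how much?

Aperture: f/8 → f/11 — 1 stop smaller aperture (darker).
Shutter speed: 1/8 → 1/4 — 1 stop longer (brighter).
ISO: 1600 → 3200 → 6400 → 12800 → 25600 → 51200 — 5 stops raised (brighter).
Net: −1 +1 +5 = +5 stops.

5 stops brighter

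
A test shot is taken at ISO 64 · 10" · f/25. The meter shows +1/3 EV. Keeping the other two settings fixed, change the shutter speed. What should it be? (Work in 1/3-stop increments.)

Overexposed by 1/3 stop → need 1/3 stop darker.
Shutter speed: 10 → 8.

8 s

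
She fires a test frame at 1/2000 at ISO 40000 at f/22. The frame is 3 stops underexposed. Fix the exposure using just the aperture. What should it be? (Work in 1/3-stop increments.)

f/8

Underexposed by 3 stops → need 3 stops brighter.
Aperture: f/22 → f/20 → f/18 → f/16 → f/14 → f/13 → f/11 → f/10 → f/9 → f/8.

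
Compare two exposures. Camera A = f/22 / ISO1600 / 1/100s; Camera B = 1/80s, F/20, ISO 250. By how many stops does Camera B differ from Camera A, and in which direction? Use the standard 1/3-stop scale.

2 stops darker

Aperture: f/22 → f/20 — 1/3 stop larger aperture (brighter).
Shutter speed: 1/100 → 1/80 — 1/3 stop slower (brighter).
ISO: 1600 → 1250 → 1000 → 800 → 640 → 500 → 400 → 320 → 250 — 2 2/3 stops dropped (darker).
Net: +1/3 +1/3 −2 2/3 = −2 stops.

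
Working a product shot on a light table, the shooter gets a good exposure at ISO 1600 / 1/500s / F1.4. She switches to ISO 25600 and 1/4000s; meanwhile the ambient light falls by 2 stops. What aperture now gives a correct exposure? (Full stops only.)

f/1.0

Scene light: 2 stops darker.
ISO: 1600 → 3200 → 6400 → 12800 → 25600 — 4 stops higher (brighter).
Shutter speed: 1/500 → 1/1000 → 1/2000 → 1/4000 — 3 stops shorter (darker).
Net so far: 1 stop darker. Aperture: f/1.4 → f/1.0.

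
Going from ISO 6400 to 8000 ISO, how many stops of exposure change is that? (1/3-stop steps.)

1/3 stop

6400 → 8000 — count the steps: 1 third-stops = 1/3 stop.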